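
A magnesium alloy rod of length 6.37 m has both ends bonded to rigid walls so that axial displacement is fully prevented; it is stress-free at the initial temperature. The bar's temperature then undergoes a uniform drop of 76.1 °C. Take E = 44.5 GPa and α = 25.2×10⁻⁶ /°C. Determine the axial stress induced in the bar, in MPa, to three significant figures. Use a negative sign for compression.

Free thermal expansion αLΔT = 25.2e-6 · 6370 · -76.1 = -12.22 mm.
The walls impose strain ε = −(-12.22)/6370 = 1.9177e-03; σ = Eε = 44500 · 1.9177e-03 = 85.34 MPa.

85.3 MPa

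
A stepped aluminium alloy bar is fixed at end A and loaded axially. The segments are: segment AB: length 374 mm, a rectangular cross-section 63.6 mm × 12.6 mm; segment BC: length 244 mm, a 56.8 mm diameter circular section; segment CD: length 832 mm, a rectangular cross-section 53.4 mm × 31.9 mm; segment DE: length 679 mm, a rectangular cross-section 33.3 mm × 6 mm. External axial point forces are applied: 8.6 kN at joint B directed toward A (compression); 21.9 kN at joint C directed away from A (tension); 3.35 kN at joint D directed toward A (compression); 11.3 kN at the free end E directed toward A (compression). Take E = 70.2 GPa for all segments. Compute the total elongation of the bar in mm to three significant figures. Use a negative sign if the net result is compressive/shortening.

Internal axial forces (sectioning from the free end, tension +): N_DE = -11.3 kN, N_CD = -14.65 kN, N_BC = 7.25 kN, N_AB = -1.35 kN.
A_AB = 801.4 mm².
A_BC = 2534 mm².
A_CD = 1703 mm².
A_DE = 199.8 mm².
δ_AB = -1350·374/(801.4·70200) = -0.008975 mm
δ_BC = 7250·244/(2534·70200) = 0.009945 mm
δ_CD = -14650·832/(1703·70200) = -0.1019 mm
δ_DE = -11300·679/(199.8·70200) = -0.547 mm
δ = Σδ_i = -0.648 mm.

-0.648 mm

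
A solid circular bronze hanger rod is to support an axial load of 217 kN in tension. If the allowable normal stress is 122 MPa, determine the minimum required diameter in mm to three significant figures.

47.6 mm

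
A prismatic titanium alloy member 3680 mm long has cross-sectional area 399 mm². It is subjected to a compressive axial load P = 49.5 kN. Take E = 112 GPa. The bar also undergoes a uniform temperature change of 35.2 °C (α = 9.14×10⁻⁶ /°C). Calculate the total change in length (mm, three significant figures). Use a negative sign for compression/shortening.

δ_mech = NL/(AE) = -49500·3680/(399·112000) = -4.076 mm.
δ_thermal = αLΔT = 9.14e-6·3680·35.2 = 1.184 mm.
δ = δ_mech + δ_thermal = -2.892 mm.

-2.89 mm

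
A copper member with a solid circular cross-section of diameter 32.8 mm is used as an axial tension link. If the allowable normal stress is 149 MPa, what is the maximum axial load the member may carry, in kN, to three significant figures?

126 kN

A = 845 mm².
P_max = σ_allow · A = 149 · 845 = 125900 N = 125.9 kN.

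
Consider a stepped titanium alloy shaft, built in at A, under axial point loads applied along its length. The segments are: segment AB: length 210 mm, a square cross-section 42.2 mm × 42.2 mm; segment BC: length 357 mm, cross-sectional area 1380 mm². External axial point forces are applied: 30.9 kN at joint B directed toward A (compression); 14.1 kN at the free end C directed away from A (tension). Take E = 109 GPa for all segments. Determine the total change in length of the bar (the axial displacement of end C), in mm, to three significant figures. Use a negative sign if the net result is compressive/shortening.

0.0153 mm

Internal axial forces (sectioning from the free end, tension +): N_BC = 14.1 kN, N_AB = -16.8 kN.
A_AB = 1781 mm².
δ_AB = -16800·210/(1781·109000) = -0.01818 mm
δ_BC = 14100·357/(1380·109000) = 0.03346 mm
δ = Σδ_i = 0.01529 mm.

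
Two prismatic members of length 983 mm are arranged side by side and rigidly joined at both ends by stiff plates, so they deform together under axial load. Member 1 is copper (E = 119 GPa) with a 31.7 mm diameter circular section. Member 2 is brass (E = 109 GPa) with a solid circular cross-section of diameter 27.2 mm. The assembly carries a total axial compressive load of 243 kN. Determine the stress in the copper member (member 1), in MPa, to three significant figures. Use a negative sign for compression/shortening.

A_1 = 789.2 mm².
A_2 = 581.1 mm².
Equal strain + equilibrium ⇒ each member carries load in proportion to AE: A₁E₁ = 93920000 N, A₂E₂ = 63340000 N, ΣAE = 157300000 N.
σ₁ = P·E₁/ΣAE = -243000·119000/157300000 = -183.9 MPa.

-184 MPa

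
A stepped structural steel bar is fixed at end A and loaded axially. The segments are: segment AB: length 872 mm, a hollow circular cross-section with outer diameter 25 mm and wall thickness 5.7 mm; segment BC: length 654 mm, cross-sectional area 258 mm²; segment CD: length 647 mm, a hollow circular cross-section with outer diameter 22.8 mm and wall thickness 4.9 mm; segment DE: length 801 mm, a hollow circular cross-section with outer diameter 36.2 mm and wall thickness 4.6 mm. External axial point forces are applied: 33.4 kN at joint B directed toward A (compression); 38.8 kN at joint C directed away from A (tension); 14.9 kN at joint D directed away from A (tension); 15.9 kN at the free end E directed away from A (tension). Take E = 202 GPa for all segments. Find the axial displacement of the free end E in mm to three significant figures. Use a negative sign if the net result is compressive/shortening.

Internal axial forces (sectioning from the free end, tension +): N_DE = 15.9 kN, N_CD = 30.8 kN, N_BC = 69.6 kN, N_AB = 36.2 kN.
A_AB = 345.6 mm².
A_CD = 275.5 mm².
A_DE = 456.7 mm².
δ_AB = 36200·872/(345.6·202000) = 0.4522 mm
δ_BC = 69600·654/(258·202000) = 0.8734 mm
δ_CD = 30800·647/(275.5·202000) = 0.358 mm
δ_DE = 15900·801/(456.7·202000) = 0.1381 mm
δ = Σδ_i = 1.822 mm.

1.82 mm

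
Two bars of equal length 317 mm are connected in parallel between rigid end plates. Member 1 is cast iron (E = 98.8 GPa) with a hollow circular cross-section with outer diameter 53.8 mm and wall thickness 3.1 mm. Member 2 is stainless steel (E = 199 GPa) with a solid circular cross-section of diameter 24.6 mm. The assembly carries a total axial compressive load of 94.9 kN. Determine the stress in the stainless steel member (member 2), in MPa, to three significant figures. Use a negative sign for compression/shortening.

A_1 = 493.8 mm².
A_2 = 475.3 mm².
Equal strain + equilibrium ⇒ each member carries load in proportion to AE: A₁E₁ = 48780000 N, A₂E₂ = 94580000 N, ΣAE = 143400000 N.
σ₂ = P·E₂/ΣAE = -94900·199000/143400000 = -131.7 MPa.

-132 MPa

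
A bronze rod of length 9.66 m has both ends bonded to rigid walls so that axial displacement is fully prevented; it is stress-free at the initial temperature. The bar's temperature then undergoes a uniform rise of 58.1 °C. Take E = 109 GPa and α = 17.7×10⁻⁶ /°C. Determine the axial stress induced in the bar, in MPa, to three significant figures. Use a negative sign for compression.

Free thermal expansion αLΔT = 17.7e-6 · 9660 · 58.1 = 9.934 mm.
The walls impose strain ε = −(9.934)/9660 = -1.0284e-03; σ = Eε = 109000 · -1.0284e-03 = -112.1 MPa.

-112 MPa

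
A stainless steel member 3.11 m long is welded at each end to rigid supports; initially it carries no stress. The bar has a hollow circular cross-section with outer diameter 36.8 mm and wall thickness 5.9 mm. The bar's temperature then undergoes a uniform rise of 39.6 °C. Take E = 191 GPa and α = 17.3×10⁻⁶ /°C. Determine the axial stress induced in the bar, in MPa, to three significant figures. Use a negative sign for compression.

Free thermal expansion αLΔT = 17.3e-6 · 3110 · 39.6 = 2.131 mm.
The walls impose strain ε = −(2.131)/3110 = -6.8508e-04; σ = Eε = 191000 · -6.8508e-04 = -130.9 MPa.

-131 MPa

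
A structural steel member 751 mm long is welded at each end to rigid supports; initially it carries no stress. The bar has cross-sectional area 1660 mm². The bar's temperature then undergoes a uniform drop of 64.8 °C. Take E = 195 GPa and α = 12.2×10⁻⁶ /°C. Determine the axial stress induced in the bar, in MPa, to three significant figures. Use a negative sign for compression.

Free thermal expansion αLΔT = 12.2e-6 · 751 · -64.8 = -0.5937 mm.
The walls impose strain ε = −(-0.5937)/751 = 7.9056e-04; σ = Eε = 195000 · 7.9056e-04 = 154.2 MPa.

154 MPa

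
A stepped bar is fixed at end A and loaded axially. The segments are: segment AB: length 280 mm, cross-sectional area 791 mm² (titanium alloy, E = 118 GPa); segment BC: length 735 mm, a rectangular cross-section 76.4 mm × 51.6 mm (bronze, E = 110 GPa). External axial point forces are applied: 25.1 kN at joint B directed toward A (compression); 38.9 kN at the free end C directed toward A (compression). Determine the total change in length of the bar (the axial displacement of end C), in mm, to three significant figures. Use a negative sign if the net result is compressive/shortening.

Internal axial forces (sectioning from the free end, tension +): N_BC = -38.9 kN, N_AB = -64 kN.
A_BC = 3942 mm².
δ_AB = -64000·280/(791·118000) = -0.192 mm
δ_BC = -38900·735/(3942·110000) = -0.06593 mm
δ = Σδ_i = -0.2579 mm.

-0.258 mm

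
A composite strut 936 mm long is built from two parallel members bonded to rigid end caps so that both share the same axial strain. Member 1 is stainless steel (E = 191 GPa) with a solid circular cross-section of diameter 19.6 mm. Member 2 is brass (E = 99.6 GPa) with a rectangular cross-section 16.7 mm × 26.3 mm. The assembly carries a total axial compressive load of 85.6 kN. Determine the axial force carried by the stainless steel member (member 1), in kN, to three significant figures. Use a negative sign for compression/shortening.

A_1 = 301.7 mm².
A_2 = 439.2 mm².
Equal strain + equilibrium ⇒ each member carries load in proportion to AE: A₁E₁ = 57630000 N, A₂E₂ = 43750000 N, ΣAE = 101400000 N.
F₁ = P·A₁E₁/ΣAE = -85600·57630000/101400000 = -48660 N.

-48.7 kN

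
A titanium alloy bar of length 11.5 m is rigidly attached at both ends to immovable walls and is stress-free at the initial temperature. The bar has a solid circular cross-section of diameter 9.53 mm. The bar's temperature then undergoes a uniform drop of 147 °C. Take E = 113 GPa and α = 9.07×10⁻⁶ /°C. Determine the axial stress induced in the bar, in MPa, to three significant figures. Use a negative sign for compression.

151 MPa

Free thermal expansion αLΔT = 9.07e-6 · 11500 · -147 = -15.33 mm.
The walls impose strain ε = −(-15.33)/11500 = 1.3333e-03; σ = Eε = 113000 · 1.3333e-03 = 150.7 MPa.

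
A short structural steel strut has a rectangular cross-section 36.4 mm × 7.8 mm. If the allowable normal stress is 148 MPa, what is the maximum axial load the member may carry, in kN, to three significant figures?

A = 283.9 mm².
P_max = σ_allow · A = 148 · 283.9 = 42020 N = 42.02 kN.

42.0 kN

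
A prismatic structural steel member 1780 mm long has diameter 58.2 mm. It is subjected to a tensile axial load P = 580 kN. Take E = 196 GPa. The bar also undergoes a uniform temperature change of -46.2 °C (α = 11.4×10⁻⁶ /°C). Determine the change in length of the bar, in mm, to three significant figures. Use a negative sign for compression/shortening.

A = 2660 mm².
δ_mech = NL/(AE) = 580000·1780/(2660·196000) = 1.98 mm.
δ_thermal = αLΔT = 11.4e-6·1780·-46.2 = -0.9375 mm.
δ = δ_mech + δ_thermal = 1.042 mm.

1.04 mm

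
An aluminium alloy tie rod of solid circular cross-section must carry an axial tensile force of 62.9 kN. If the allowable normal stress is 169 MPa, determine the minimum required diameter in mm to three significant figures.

21.8 mm

Required area A ≥ P/σ_allow = 62900/169 = 372.2 mm².
For a solid circular section, d ≥ √(4A/π) = 21.77 mm.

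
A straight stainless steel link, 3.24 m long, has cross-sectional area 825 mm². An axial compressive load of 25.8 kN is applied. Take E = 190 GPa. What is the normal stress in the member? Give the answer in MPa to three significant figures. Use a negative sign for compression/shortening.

σ = N/A = -25800/825 = -31.27 MPa.

-31.3 MPa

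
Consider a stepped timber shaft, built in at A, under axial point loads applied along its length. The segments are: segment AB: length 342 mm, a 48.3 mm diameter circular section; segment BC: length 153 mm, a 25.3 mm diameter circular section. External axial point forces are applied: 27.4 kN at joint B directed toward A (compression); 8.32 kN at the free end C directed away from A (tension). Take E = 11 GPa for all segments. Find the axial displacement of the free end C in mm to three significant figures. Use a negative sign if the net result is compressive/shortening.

Internal axial forces (sectioning from the free end, tension +): N_BC = 8.32 kN, N_AB = -19.08 kN.
A_AB = 1832 mm².
A_BC = 502.7 mm².
δ_AB = -19080·342/(1832·11000) = -0.3238 mm
δ_BC = 8320·153/(502.7·11000) = 0.2302 mm
δ = Σδ_i = -0.09357 mm.

-0.0936 mm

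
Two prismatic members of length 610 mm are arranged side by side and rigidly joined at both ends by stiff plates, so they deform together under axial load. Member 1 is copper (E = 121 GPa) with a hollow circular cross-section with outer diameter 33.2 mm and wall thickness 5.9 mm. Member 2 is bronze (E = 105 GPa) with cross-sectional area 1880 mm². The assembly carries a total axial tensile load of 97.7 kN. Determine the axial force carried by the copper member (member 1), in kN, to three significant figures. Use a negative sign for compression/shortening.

A_1 = 506 mm².
Equal strain + equilibrium ⇒ each member carries load in proportion to AE: A₁E₁ = 61230000 N, A₂E₂ = 197400000 N, ΣAE = 258600000 N.
F₁ = P·A₁E₁/ΣAE = 97700·61230000/258600000 = 23130 N.

23.1 kN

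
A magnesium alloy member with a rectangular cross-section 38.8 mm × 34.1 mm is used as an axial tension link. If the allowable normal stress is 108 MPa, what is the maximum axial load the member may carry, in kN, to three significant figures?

A = 1323 mm².
P_max = σ_allow · A = 108 · 1323 = 142900 N = 142.9 kN.

143 kN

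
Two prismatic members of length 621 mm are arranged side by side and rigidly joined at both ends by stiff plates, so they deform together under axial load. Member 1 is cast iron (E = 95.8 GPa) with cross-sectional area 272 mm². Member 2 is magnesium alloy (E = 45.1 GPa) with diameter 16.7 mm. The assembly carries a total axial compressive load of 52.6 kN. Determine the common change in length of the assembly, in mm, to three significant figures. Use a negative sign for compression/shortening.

-0.909 mm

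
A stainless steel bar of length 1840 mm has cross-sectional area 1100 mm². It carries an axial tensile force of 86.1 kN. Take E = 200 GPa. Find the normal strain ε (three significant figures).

3.91e-04

σ = N/A = 78.27 MPa; ε = σ/E = 78.27/200000 = 3.914e-04.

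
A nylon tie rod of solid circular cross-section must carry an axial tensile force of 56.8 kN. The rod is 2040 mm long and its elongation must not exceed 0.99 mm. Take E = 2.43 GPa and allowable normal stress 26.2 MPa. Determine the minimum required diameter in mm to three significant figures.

Required area A ≥ P/σ_allow = 56800/26.2 = 2168 mm².
For a solid circular section, d ≥ √(4A/π) = 52.54 mm.
Elongation limit: A ≥ PL/(Eδ_allow) = 56800·2040/(2430·0.99) = 48170 mm² ⇒ d ≥ 247.6 mm.
The elongation limit governs.

248 mm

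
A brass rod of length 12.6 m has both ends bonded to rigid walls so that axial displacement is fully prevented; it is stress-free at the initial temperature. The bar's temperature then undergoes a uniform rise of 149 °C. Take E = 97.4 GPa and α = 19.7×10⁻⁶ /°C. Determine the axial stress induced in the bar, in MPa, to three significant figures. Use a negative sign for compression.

Free thermal expansion αLΔT = 19.7e-6 · 12600 · 149 = 36.98 mm.
The walls impose strain ε = −(36.98)/12600 = -2.9353e-03; σ = Eε = 97400 · -2.9353e-03 = -285.9 MPa.

-286 MPa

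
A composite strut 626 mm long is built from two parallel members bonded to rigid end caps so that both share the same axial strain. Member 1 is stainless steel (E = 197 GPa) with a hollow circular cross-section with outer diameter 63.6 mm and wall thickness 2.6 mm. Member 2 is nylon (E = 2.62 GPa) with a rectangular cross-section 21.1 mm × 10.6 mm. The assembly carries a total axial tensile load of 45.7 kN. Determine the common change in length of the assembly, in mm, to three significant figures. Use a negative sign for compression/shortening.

0.290 mm

A_1 = 498.3 mm².
A_2 = 223.7 mm².
Equal strain + equilibrium ⇒ each member carries load in proportion to AE: A₁E₁ = 98160000 N, A₂E₂ = 586000 N, ΣAE = 98740000 N.
δ = PL/ΣAE = 45700·626/98740000 = 0.2897 mm.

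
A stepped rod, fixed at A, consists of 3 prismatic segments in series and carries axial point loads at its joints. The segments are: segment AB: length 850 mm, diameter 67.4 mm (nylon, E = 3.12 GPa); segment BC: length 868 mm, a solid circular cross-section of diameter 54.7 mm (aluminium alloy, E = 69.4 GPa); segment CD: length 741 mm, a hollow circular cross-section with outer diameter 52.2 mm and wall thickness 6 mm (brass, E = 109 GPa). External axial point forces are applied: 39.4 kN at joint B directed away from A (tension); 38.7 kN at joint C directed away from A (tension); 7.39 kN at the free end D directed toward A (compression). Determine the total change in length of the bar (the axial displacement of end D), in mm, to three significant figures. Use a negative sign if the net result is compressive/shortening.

Internal axial forces (sectioning from the free end, tension +): N_CD = -7.39 kN, N_BC = 31.31 kN, N_AB = 70.71 kN.
A_AB = 3568 mm².
A_BC = 2350 mm².
A_CD = 870.8 mm².
δ_AB = 70710·850/(3568·3120) = 5.399 mm
δ_BC = 31310·868/(2350·69400) = 0.1666 mm
δ_CD = -7390·741/(870.8·109000) = -0.05769 mm
δ = Σδ_i = 5.508 mm.

5.51 mm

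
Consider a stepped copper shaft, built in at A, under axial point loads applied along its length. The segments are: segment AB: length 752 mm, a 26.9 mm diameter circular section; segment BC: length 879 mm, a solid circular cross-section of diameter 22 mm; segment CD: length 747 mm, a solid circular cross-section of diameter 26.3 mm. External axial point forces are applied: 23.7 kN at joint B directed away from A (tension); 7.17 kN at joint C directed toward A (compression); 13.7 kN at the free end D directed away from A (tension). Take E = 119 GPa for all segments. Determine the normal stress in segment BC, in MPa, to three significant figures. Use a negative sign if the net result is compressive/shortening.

17.2 MPa

Internal axial forces (sectioning from the free end, tension +): N_CD = 13.7 kN, N_BC = 6.53 kN, N_AB = 30.23 kN.
A_BC = 380.1 mm².
σ_BC = N_BC/A_BC = 6530/380.1 = 17.18 MPa.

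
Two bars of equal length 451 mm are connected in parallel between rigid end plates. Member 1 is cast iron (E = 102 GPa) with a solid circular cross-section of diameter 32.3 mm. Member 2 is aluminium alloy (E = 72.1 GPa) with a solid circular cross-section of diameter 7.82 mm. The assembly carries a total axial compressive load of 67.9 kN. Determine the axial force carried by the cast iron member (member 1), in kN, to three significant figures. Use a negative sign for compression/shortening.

A_1 = 819.4 mm².
A_2 = 48.03 mm².
Equal strain + equilibrium ⇒ each member carries load in proportion to AE: A₁E₁ = 83580000 N, A₂E₂ = 3463000 N, ΣAE = 87040000 N.
F₁ = P·A₁E₁/ΣAE = -67900·83580000/87040000 = -65200 N.

-65.2 kN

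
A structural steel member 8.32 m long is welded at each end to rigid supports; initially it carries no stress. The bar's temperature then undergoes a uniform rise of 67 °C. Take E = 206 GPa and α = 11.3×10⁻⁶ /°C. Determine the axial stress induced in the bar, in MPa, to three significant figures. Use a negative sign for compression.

-156 MPa

Free thermal expansion αLΔT = 11.3e-6 · 8320 · 67 = 6.299 mm.
The walls impose strain ε = −(6.299)/8320 = -7.5710e-04; σ = Eε = 206000 · -7.5710e-04 = -156 MPa.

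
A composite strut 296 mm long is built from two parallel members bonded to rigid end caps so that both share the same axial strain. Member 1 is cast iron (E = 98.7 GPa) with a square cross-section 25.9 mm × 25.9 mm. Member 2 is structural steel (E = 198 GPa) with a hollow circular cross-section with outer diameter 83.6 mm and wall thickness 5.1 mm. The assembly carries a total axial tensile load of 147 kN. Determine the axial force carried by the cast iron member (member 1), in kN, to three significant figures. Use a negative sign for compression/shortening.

A_1 = 670.8 mm².
A_2 = 1258 mm².
Equal strain + equilibrium ⇒ each member carries load in proportion to AE: A₁E₁ = 66210000 N, A₂E₂ = 249000000 N, ΣAE = 315200000 N.
F₁ = P·A₁E₁/ΣAE = 147000·66210000/315200000 = 30870 N.

30.9 kN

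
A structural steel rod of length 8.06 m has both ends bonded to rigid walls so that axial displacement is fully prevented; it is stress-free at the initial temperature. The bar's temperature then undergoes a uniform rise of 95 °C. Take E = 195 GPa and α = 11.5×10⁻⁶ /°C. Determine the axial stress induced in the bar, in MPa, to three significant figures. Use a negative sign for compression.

Free thermal expansion αLΔT = 11.5e-6 · 8060 · 95 = 8.806 mm.
The walls impose strain ε = −(8.806)/8060 = -1.0925e-03; σ = Eε = 195000 · -1.0925e-03 = -213 MPa.

-213 MPa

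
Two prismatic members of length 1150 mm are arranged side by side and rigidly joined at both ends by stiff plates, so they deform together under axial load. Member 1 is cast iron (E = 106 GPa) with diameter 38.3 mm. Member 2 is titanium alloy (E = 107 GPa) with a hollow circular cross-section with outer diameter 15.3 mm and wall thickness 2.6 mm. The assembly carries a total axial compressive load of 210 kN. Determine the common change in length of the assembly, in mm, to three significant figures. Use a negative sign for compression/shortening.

A_1 = 1152 mm².
A_2 = 103.7 mm².
Equal strain + equilibrium ⇒ each member carries load in proportion to AE: A₁E₁ = 122100000 N, A₂E₂ = 11100000 N, ΣAE = 133200000 N.
δ = PL/ΣAE = -210000·1150/133200000 = -1.813 mm.

-1.81 mm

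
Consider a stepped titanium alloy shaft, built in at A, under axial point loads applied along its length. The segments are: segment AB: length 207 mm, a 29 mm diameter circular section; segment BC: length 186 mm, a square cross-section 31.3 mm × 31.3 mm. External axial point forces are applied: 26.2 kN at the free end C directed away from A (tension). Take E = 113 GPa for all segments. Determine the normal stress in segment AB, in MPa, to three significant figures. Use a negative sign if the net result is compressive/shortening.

39.7 MPa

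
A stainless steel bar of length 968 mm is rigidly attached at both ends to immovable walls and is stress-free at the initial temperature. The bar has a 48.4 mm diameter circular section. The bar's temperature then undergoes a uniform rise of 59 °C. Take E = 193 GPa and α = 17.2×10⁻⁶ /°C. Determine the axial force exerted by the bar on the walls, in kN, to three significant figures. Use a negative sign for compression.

Free thermal expansion αLΔT = 17.2e-6 · 968 · 59 = 0.9823 mm.
The walls impose strain ε = −(0.9823)/968 = -1.0148e-03; σ = Eε = 193000 · -1.0148e-03 = -195.9 MPa.
Wall reaction R = σ·A = -195.9·1840 = -360300 N = -360.3 kN.

-360 kN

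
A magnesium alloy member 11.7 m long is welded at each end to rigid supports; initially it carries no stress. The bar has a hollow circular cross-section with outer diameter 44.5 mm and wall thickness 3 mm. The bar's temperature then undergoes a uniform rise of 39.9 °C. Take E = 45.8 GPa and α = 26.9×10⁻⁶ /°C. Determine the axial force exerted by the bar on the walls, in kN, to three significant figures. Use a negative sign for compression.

-19.2 kN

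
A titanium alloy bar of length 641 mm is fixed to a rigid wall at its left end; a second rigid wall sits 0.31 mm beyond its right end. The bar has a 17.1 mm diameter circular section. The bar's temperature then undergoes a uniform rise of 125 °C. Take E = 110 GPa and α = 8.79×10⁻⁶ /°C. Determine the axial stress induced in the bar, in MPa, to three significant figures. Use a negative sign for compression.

Free thermal expansion αLΔT = 8.79e-6 · 641 · 125 = 0.7043 mm.
The walls engage after the gap closes; constrained expansion = 0.7043 − 0.31 = 0.3943 mm.
The walls impose strain ε = −(0.3943)/641 = -6.1513e-04; σ = Eε = 110000 · -6.1513e-04 = -67.66 MPa.

-67.7 MPa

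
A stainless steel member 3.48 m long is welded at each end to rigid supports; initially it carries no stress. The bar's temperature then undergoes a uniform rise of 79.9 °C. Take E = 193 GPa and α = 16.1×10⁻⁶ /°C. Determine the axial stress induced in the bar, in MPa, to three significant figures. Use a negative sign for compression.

Free thermal expansion αLΔT = 16.1e-6 · 3480 · 79.9 = 4.477 mm.
The walls impose strain ε = −(4.477)/3480 = -1.2864e-03; σ = Eε = 193000 · -1.2864e-03 = -248.3 MPa.

-248 MPa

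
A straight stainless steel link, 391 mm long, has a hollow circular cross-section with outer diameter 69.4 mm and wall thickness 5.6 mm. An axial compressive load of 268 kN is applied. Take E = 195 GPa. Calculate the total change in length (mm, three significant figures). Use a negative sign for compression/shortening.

A = 1122 mm².
δ_mech = NL/(AE) = -268000·391/(1122·195000) = -0.4788 mm.

-0.479 mm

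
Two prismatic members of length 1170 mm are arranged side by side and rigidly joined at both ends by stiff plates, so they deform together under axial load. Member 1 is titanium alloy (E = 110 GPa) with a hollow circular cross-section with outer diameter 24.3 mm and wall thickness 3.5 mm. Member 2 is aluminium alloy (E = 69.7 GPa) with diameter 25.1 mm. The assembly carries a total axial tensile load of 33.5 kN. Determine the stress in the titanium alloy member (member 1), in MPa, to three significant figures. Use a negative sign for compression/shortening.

A_1 = 228.7 mm².
A_2 = 494.8 mm².
Equal strain + equilibrium ⇒ each member carries load in proportion to AE: A₁E₁ = 25160000 N, A₂E₂ = 34490000 N, ΣAE = 59650000 N.
σ₁ = P·E₁/ΣAE = 33500·110000/59650000 = 61.78 MPa.

61.8 MPa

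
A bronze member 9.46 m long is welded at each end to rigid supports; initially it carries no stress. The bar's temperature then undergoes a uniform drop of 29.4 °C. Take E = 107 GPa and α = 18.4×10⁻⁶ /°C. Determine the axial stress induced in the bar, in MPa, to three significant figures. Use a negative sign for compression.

57.9 MPa

Free thermal expansion αLΔT = 18.4e-6 · 9460 · -29.4 = -5.117 mm.
The walls impose strain ε = −(-5.117)/9460 = 5.4096e-04; σ = Eε = 107000 · 5.4096e-04 = 57.88 MPa.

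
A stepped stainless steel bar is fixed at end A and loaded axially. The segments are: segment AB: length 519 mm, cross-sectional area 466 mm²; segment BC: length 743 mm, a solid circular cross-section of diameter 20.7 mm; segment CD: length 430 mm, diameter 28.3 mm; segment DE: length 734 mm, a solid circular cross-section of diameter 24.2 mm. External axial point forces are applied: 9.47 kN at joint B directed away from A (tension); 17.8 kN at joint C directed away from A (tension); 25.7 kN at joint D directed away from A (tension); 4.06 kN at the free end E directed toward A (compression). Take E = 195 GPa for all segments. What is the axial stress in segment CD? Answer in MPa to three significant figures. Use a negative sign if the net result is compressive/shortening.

34.4 MPa

Internal axial forces (sectioning from the free end, tension +): N_DE = -4.06 kN, N_CD = 21.64 kN, N_BC = 39.44 kN, N_AB = 48.91 kN.
A_CD = 629 mm².
σ_CD = N_CD/A_CD = 21640/629 = 34.4 MPa.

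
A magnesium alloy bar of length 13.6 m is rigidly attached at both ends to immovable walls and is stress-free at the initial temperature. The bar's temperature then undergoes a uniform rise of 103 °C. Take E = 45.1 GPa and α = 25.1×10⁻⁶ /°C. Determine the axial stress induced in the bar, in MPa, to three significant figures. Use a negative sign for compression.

-117 MPa

Free thermal expansion αLΔT = 25.1e-6 · 13600 · 103 = 35.16 mm.
The walls impose strain ε = −(35.16)/13600 = -2.5853e-03; σ = Eε = 45100 · -2.5853e-03 = -116.6 MPa.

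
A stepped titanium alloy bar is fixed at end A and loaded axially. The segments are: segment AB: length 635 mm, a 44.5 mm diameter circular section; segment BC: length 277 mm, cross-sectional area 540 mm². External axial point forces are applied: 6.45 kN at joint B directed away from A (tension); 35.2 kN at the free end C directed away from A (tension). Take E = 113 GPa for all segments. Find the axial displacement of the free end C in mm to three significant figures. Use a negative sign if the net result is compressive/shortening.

0.310 mm

Internal axial forces (sectioning from the free end, tension +): N_BC = 35.2 kN, N_AB = 41.65 kN.
A_AB = 1555 mm².
δ_AB = 41650·635/(1555·113000) = 0.1505 mm
δ_BC = 35200·277/(540·113000) = 0.1598 mm
δ = Σδ_i = 0.3103 mm.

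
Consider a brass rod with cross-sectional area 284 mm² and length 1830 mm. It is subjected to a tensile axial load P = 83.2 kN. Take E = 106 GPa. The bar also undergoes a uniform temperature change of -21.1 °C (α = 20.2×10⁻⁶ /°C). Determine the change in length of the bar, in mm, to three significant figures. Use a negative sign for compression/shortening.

4.28 mm

δ_mech = NL/(AE) = 83200·1830/(284·106000) = 5.058 mm.
δ_thermal = αLΔT = 20.2e-6·1830·-21.1 = -0.78 mm.
δ = δ_mech + δ_thermal = 4.278 mm.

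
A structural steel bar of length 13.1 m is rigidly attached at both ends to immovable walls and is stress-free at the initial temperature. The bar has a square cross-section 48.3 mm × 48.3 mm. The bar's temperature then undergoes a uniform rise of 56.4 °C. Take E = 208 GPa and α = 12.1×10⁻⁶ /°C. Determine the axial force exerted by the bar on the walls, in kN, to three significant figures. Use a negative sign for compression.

-331 kN

Free thermal expansion αLΔT = 12.1e-6 · 13100 · 56.4 = 8.94 mm.
The walls impose strain ε = −(8.94)/13100 = -6.8244e-04; σ = Eε = 208000 · -6.8244e-04 = -141.9 MPa.
Wall reaction R = σ·A = -141.9·2333 = -331100 N = -331.1 kN.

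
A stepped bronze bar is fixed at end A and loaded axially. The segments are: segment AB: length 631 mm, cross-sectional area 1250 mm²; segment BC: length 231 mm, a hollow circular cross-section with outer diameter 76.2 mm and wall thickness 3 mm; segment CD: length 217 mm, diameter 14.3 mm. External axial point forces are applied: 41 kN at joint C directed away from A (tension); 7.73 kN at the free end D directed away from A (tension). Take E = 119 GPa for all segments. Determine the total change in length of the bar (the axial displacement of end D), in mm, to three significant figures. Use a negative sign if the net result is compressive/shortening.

Internal axial forces (sectioning from the free end, tension +): N_CD = 7.73 kN, N_BC = 48.73 kN, N_AB = 48.73 kN.
A_BC = 689.9 mm².
A_CD = 160.6 mm².
δ_AB = 48730·631/(1250·119000) = 0.2067 mm
δ_BC = 48730·231/(689.9·119000) = 0.1371 mm
δ_CD = 7730·217/(160.6·119000) = 0.08777 mm
δ = Σδ_i = 0.4316 mm.

0.432 mm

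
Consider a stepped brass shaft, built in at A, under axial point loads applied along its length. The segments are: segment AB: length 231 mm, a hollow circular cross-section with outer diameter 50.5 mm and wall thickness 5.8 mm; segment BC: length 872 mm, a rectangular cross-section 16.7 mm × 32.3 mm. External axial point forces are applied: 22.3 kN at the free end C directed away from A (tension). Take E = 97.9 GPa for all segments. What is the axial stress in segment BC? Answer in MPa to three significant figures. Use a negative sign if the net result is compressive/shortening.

41.3 MPa

Internal axial forces (sectioning from the free end, tension +): N_BC = 22.3 kN, N_AB = 22.3 kN.
A_BC = 539.4 mm².
σ_BC = N_BC/A_BC = 22300/539.4 = 41.34 MPa.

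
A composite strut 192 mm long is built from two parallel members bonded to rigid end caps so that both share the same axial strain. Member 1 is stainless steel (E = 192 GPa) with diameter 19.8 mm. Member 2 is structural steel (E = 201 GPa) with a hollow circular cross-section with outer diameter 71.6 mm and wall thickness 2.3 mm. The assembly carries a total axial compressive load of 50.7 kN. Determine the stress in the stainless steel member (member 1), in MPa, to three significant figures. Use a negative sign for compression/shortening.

A_1 = 307.9 mm².
A_2 = 500.7 mm².
Equal strain + equilibrium ⇒ each member carries load in proportion to AE: A₁E₁ = 59120000 N, A₂E₂ = 100600000 N, ΣAE = 159800000 N.
σ₁ = P·E₁/ΣAE = -50700·192000/159800000 = -60.93 MPa.

-60.9 MPa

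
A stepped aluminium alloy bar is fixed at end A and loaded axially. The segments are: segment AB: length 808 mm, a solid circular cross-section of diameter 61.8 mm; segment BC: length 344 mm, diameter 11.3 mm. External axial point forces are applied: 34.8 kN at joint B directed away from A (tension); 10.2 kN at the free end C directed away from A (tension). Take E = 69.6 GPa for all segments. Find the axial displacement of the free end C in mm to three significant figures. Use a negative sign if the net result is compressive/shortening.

Internal axial forces (sectioning from the free end, tension +): N_BC = 10.2 kN, N_AB = 45 kN.
A_AB = 3000 mm².
A_BC = 100.3 mm².
δ_AB = 45000·808/(3000·69600) = 0.1742 mm
δ_BC = 10200·344/(100.3·69600) = 0.5027 mm
δ = Σδ_i = 0.6769 mm.

0.677 mm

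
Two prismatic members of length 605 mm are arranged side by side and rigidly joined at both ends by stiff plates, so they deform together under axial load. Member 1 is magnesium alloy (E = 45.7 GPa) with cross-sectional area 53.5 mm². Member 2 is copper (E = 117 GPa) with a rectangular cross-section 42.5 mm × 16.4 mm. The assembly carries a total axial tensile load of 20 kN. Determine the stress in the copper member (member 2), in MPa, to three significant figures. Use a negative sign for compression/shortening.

A_2 = 697 mm².
Equal strain + equilibrium ⇒ each member carries load in proportion to AE: A₁E₁ = 2445000 N, A₂E₂ = 81550000 N, ΣAE = 83990000 N.
σ₂ = P·E₂/ΣAE = 20000·117000/83990000 = 27.86 MPa.

27.9 MPa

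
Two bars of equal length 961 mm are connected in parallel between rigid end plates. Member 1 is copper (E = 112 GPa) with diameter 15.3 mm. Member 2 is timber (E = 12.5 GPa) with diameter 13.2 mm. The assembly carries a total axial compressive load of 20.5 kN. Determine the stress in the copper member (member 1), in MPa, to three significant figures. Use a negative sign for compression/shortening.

-103 MPa

A_1 = 183.9 mm².
A_2 = 136.8 mm².
Equal strain + equilibrium ⇒ each member carries load in proportion to AE: A₁E₁ = 20590000 N, A₂E₂ = 1711000 N, ΣAE = 22300000 N.
σ₁ = P·E₁/ΣAE = -20500·112000/22300000 = -102.9 MPa.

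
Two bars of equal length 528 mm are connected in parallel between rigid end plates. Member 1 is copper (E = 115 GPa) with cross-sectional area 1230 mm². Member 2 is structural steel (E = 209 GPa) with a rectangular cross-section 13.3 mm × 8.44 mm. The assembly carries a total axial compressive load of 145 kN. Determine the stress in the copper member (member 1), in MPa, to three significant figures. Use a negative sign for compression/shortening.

A_2 = 112.3 mm².
Equal strain + equilibrium ⇒ each member carries load in proportion to AE: A₁E₁ = 141400000 N, A₂E₂ = 23460000 N, ΣAE = 164900000 N.
σ₁ = P·E₁/ΣAE = -145000·115000/164900000 = -101.1 MPa.

-101 MPa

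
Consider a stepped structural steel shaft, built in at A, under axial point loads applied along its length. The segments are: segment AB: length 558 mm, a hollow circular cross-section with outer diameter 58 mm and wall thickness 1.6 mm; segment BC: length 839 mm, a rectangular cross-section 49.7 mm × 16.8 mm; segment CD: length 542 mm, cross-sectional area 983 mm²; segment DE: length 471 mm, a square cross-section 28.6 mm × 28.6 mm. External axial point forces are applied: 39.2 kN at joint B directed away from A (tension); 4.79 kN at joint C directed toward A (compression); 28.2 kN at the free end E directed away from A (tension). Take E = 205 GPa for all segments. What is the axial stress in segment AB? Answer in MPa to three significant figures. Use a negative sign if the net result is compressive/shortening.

221 MPa

Internal axial forces (sectioning from the free end, tension +): N_DE = 28.2 kN, N_CD = 28.2 kN, N_BC = 23.41 kN, N_AB = 62.61 kN.
A_AB = 283.5 mm².
σ_AB = N_AB/A_AB = 62610/283.5 = 220.8 MPa.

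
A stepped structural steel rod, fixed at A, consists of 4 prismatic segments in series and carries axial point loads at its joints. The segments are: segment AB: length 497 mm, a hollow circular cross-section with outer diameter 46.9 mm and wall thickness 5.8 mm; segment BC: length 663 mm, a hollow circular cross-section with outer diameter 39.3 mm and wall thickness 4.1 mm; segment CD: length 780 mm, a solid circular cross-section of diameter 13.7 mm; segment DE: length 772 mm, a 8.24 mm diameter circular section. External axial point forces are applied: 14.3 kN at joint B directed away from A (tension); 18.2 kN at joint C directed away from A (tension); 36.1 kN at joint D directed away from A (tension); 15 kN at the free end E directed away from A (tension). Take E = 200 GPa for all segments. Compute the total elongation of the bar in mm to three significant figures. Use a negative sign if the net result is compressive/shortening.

Internal axial forces (sectioning from the free end, tension +): N_DE = 15 kN, N_CD = 51.1 kN, N_BC = 69.3 kN, N_AB = 83.6 kN.
A_AB = 748.9 mm².
A_BC = 453.4 mm².
A_CD = 147.4 mm².
A_DE = 53.33 mm².
δ_AB = 83600·497/(748.9·200000) = 0.2774 mm
δ_BC = 69300·663/(453.4·200000) = 0.5067 mm
δ_CD = 51100·780/(147.4·200000) = 1.352 mm
δ_DE = 15000·772/(53.33·200000) = 1.086 mm
δ = Σδ_i = 3.222 mm.

3.22 mm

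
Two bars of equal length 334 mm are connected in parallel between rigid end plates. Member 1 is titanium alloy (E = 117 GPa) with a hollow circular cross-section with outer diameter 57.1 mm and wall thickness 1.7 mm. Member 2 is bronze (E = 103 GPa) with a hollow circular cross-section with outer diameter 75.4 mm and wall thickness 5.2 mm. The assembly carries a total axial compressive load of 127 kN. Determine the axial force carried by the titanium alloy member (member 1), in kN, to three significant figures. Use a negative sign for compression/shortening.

A_1 = 295.9 mm².
A_2 = 1147 mm².
Equal strain + equilibrium ⇒ each member carries load in proportion to AE: A₁E₁ = 34620000 N, A₂E₂ = 118100000 N, ΣAE = 152700000 N.
F₁ = P·A₁E₁/ΣAE = -127000·34620000/152700000 = -28780 N.

-28.8 kN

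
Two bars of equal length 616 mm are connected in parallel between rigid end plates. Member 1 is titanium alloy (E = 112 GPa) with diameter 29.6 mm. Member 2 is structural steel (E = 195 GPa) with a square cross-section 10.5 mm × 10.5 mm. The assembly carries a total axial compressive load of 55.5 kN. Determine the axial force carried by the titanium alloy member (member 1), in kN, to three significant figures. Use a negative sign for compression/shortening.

-43.4 kN

A_1 = 688.1 mm².
A_2 = 110.2 mm².
Equal strain + equilibrium ⇒ each member carries load in proportion to AE: A₁E₁ = 77070000 N, A₂E₂ = 21500000 N, ΣAE = 98570000 N.
F₁ = P·A₁E₁/ΣAE = -55500·77070000/98570000 = -43400 N.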